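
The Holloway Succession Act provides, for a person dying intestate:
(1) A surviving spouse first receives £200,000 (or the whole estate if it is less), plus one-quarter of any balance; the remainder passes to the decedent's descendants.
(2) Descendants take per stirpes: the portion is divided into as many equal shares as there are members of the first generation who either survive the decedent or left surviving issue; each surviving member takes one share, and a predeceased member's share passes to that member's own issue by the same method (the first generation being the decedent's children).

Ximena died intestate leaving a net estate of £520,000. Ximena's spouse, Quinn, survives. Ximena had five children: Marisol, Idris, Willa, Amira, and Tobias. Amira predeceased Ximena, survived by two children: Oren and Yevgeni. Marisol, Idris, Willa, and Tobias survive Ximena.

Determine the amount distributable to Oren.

Oren receives £24,000.

Quinn first takes £200,000, leaving a balance of £320,000. Quinn then takes one-quarter of the balance (£80,000), for a total of £280,000. The remaining £240,000 passes to the descendants.
The descendants' portion (£240,000) is divided into 5 shares of £48,000: Marisol, Idris, Willa, and Tobias each take £48,000; Amira's £48,000 share passes to Amira's issue.
Amira's share (£48,000) is divided into 2 shares of £24,000: Oren and Yevgeni each take £24,000.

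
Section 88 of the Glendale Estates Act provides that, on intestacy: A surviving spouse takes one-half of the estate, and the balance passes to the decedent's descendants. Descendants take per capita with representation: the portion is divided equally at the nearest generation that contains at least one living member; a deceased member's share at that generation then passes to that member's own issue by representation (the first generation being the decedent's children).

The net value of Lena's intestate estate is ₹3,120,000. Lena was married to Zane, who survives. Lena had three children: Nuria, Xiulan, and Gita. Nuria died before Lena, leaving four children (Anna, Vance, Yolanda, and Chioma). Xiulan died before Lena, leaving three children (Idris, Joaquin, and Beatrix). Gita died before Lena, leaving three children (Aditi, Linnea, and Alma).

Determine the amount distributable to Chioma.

Zane takes one-half of ₹3,120,000 = ₹1,560,000. The remaining ₹1,560,000 passes to the descendants.
No child survives, so the initial division is made at the grandchildren's generation.
The descendants' portion (₹1,560,000) is divided into 10 shares of ₹156,000: Anna, Vance, Yolanda, Chioma, Idris, Joaquin, Beatrix, Aditi, Linnea, and Alma each take ₹156,000.

Chioma receives ₹156,000.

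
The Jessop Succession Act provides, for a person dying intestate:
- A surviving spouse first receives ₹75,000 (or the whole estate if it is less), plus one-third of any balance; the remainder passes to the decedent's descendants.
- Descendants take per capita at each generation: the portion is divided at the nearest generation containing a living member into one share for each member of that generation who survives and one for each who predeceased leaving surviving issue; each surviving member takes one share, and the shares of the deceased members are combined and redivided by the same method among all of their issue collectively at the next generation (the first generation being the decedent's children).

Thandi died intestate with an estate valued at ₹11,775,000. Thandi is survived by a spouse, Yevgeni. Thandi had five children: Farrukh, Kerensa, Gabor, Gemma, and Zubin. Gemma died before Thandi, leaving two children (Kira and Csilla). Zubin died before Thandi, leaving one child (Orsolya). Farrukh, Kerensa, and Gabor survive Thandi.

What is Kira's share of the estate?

Kira receives ₹1,040,000.

Yevgeni first takes ₹75,000, leaving a balance of ₹11,700,000. Yevgeni then takes one-third of the balance (₹3,900,000), for a total of ₹3,975,000. The remaining ₹7,800,000 passes to the descendants.
The descendants' portion (₹7,800,000) is divided at the children's generation into 5 shares of ₹1,560,000. Farrukh, Kerensa, and Gabor each take ₹1,560,000. The 2 shares of the deceased (Gemma and Zubin) are combined into a pool of ₹3,120,000.
That pool (₹3,120,000) is divided at the grandchildren's generation equally among Kira, Csilla, and Orsolya: ₹1,040,000 each.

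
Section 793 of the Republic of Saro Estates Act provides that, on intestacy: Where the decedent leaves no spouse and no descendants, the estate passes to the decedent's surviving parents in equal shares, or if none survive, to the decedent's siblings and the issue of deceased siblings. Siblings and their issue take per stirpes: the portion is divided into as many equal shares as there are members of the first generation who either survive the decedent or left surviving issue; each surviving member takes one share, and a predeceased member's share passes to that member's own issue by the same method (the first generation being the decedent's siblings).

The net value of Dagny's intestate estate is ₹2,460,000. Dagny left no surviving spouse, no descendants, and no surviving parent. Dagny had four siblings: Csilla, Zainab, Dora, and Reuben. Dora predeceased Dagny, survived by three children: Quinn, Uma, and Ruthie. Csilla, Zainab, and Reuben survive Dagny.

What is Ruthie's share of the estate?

Ruthie receives ₹205,000.

The entire ₹2,460,000 passes to the siblings and their issue.
That amount (₹2,460,000) is divided into 4 shares of ₹615,000: Csilla, Zainab, and Reuben each take ₹615,000; Dora's ₹615,000 share passes to Dora's issue.
Dora's share (₹615,000) is divided into 3 shares of ₹205,000: Quinn, Uma, and Ruthie each take ₹205,000.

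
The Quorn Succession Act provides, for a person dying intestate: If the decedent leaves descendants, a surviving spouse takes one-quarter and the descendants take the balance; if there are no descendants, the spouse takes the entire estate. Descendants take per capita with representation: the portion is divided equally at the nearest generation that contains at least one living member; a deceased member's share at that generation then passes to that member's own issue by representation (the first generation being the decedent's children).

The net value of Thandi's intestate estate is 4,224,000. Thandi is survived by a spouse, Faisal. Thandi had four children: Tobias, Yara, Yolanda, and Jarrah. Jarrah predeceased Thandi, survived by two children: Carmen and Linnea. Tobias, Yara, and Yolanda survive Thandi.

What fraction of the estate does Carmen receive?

Carmen receives 3/32 of the estate.

Faisal takes one-quarter of 4,224,000 = 1,056,000. The remaining 3,168,000 passes to the descendants.
The descendants' portion (3,168,000) is divided into 4 shares of 792,000: Tobias, Yara, and Yolanda each take 792,000; Jarrah's 792,000 share passes to Jarrah's issue.
Jarrah's share (792,000) is divided into 2 shares of 396,000: Carmen and Linnea each take 396,000.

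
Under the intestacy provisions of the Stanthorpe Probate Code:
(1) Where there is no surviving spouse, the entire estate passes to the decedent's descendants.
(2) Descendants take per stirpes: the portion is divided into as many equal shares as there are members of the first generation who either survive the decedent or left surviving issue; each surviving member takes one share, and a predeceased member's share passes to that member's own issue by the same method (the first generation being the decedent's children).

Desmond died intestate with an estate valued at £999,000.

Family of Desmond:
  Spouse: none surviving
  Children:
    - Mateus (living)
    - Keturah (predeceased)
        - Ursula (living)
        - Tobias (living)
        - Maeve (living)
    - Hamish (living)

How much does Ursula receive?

The entire £999,000 passes to the descendants.
That amount (£999,000) is divided into 3 shares of £333,000: Mateus and Hamish each take £333,000; Keturah's £333,000 share passes to Keturah's issue.
Keturah's share (£333,000) is divided into 3 shares of £111,000: Ursula, Tobias, and Maeve each take £111,000.

Ursula receives £111,000.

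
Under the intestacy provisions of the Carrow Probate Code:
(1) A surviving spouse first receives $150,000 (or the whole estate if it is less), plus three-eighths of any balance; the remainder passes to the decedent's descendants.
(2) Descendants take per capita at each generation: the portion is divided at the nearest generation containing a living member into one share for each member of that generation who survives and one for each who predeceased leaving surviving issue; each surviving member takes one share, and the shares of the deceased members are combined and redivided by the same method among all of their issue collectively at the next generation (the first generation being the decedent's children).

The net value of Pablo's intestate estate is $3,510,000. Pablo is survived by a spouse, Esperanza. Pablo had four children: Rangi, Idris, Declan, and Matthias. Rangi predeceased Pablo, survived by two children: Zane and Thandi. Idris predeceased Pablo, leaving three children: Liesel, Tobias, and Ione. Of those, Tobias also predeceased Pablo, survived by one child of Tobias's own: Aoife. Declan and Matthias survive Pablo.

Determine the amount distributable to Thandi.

Esperanza first takes $150,000, leaving a balance of $3,360,000. Esperanza then takes three-eighths of the balance ($1,260,000), for a total of $1,410,000. The remaining $2,100,000 passes to the descendants.
The descendants' portion ($2,100,000) is divided at the children's generation into 4 shares of $525,000. Declan and Matthias each take $525,000. The 2 shares of the deceased (Rangi and Idris) are combined into a pool of $1,050,000.
That pool ($1,050,000) is divided at the grandchildren's generation into 5 shares of $210,000. Zane, Thandi, Liesel, and Ione each take $210,000. The remaining share for the deceased Tobias ($210,000) is carried to the next generation.
That pool ($210,000) passes entirely to Aoife, the sole taker at the great-grandchildren's generation.

Thandi receives $210,000.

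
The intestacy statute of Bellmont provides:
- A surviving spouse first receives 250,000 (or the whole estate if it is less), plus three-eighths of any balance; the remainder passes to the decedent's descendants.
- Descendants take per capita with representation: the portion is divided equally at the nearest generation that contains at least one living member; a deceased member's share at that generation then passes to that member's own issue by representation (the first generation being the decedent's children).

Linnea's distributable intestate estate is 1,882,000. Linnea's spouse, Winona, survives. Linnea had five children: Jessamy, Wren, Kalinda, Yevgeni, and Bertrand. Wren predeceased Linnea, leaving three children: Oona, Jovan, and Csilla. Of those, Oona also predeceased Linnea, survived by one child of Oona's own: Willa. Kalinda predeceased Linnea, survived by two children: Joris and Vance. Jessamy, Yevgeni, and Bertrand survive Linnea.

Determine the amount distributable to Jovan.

Winona first takes 250,000, leaving a balance of 1,632,000. Winona then takes three-eighths of the balance (612,000), for a total of 862,000. The remaining 1,020,000 passes to the descendants.
The descendants' portion (1,020,000) is divided into 5 shares of 204,000: Jessamy, Yevgeni, and Bertrand each take 204,000; Wren's 204,000 share passes to Wren's issue; Kalinda's 204,000 share passes to Kalinda's issue.
Wren's share (204,000) is divided into 3 shares of 68,000: Jovan and Csilla each take 68,000; Oona's 68,000 share passes to Oona's issue.
Oona's share (68,000) passes entirely to Willa.
Kalinda's share (204,000) is divided into 2 shares of 102,000: Joris and Vance each take 102,000.

Jovan receives 68,000.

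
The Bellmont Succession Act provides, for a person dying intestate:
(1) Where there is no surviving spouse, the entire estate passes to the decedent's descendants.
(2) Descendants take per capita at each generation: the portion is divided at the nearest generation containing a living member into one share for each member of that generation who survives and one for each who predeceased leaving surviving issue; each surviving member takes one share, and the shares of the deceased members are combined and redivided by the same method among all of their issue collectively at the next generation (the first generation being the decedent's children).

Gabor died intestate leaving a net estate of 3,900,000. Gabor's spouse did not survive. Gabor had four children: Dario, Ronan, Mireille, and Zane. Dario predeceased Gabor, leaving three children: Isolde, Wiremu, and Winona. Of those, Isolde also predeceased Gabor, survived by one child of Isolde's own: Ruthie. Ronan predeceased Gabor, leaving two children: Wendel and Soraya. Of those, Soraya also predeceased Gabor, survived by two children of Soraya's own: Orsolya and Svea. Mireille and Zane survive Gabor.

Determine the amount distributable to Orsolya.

The entire 3,900,000 passes to the descendants.
That amount (3,900,000) is divided at the children's generation into 4 shares of 975,000. Mireille and Zane each take 975,000. The 2 shares of the deceased (Dario and Ronan) are combined into a pool of 1,950,000.
That pool (1,950,000) is divided at the grandchildren's generation into 5 shares of 390,000. Wiremu, Winona, and Wendel each take 390,000. The 2 shares of the deceased (Isolde and Soraya) are combined into a pool of 780,000.
That pool (780,000) is divided at the great-grandchildren's generation equally among Ruthie, Orsolya, and Svea: 260,000 each.

Orsolya receives 260,000.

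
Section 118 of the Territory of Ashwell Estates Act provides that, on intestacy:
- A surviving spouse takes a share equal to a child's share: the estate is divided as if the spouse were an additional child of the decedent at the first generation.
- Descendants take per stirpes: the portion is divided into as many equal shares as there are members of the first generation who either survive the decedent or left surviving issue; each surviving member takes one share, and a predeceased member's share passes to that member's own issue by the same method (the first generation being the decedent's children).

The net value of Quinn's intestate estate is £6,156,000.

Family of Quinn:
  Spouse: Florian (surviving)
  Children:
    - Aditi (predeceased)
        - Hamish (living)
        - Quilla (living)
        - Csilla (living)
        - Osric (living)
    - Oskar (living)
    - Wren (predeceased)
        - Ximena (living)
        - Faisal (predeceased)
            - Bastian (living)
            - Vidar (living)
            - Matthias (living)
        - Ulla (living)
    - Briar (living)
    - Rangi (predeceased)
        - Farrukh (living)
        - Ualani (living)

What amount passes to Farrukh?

The spouse counts as an additional share at the children's level, so there are 6 primary shares of £1,026,000. Florian takes one such share (£1,026,000).
The children's combined portion (£5,130,000) is divided into 5 shares of £1,026,000: Oskar and Briar each take £1,026,000; Aditi's £1,026,000 share passes to Aditi's issue; Wren's £1,026,000 share passes to Wren's issue; Rangi's £1,026,000 share passes to Rangi's issue.
Aditi's share (£1,026,000) is divided into 4 shares of £256,500: Hamish, Quilla, Csilla, and Osric each take £256,500.
Wren's share (£1,026,000) is divided into 3 shares of £342,000: Ximena and Ulla each take £342,000; Faisal's £342,000 share passes to Faisal's issue.
Faisal's share (£342,000) is divided into 3 shares of £114,000: Bastian, Vidar, and Matthias each take £114,000.
Rangi's share (£1,026,000) is divided into 2 shares of £513,000: Farrukh and Ualani each take £513,000.

Farrukh receives £513,000.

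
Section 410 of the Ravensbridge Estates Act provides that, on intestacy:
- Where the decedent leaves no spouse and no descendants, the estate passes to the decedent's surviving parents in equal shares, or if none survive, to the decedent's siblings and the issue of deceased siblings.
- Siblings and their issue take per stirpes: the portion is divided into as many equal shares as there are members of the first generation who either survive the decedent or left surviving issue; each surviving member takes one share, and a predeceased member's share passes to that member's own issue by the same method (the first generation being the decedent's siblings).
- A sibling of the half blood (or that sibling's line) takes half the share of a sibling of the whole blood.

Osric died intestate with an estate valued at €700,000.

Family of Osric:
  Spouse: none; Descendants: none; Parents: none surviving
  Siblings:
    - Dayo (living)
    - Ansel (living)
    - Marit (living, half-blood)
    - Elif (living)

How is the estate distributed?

Dayo: €200,000; Ansel: €200,000; Marit: €100,000; Elif: €200,000

The entire €700,000 passes to the siblings and their issue.
Counting each half-blood sibling's line as half a unit, there are 7/2 units in €700,000, so one unit is €200,000. Whole-blood lines (Dayo, Ansel, and Elif) take €200,000 each; half-blood lines (Marit) take €100,000 each.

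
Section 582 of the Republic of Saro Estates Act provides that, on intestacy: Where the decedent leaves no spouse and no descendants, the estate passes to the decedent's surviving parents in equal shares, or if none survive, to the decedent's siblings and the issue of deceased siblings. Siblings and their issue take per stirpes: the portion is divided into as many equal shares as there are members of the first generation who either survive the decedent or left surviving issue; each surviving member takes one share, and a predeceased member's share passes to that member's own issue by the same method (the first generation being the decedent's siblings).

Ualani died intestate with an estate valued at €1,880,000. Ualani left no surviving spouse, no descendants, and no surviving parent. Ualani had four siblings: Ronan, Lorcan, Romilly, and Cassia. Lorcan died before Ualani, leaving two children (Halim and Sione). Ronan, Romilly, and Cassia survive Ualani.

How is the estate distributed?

Ronan: €470,000; Halim: €235,000; Sione: €235,000; Romilly: €470,000; Cassia: €470,000

The entire €1,880,000 passes to the siblings and their issue.
That amount (€1,880,000) is divided into 4 shares of €470,000: Ronan, Romilly, and Cassia each take €470,000; Lorcan's €470,000 share passes to Lorcan's issue.
Lorcan's share (€470,000) is divided into 2 shares of €235,000: Halim and Sione each take €235,000.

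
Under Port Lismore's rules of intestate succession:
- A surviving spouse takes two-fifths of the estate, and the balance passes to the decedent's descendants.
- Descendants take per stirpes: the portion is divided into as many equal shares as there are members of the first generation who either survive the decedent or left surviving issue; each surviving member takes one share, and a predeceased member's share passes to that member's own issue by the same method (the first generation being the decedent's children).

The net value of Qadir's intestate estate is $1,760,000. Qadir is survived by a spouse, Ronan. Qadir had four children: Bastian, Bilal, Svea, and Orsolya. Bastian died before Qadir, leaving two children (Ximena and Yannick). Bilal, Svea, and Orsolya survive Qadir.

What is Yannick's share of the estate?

Yannick receives $132,000.

Ronan takes two-fifths of $1,760,000 = $704,000. The remaining $1,056,000 passes to the descendants.
The descendants' portion ($1,056,000) is divided into 4 shares of $264,000: Bilal, Svea, and Orsolya each take $264,000; Bastian's $264,000 share passes to Bastian's issue.
Bastian's share ($264,000) is divided into 2 shares of $132,000: Ximena and Yannick each take $132,000.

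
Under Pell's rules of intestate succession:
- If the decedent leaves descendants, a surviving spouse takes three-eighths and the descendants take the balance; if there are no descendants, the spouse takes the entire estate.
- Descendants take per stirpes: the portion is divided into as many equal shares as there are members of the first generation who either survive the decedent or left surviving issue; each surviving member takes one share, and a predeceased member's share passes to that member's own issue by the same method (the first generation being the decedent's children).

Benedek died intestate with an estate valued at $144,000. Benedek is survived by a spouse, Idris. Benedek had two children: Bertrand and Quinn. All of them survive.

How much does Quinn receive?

Idris takes three-eighths of $144,000 = $54,000. The remaining $90,000 passes to the descendants.
The descendants' portion ($90,000) is divided into 2 shares of $45,000: Bertrand and Quinn each take $45,000.

Quinn receives $45,000.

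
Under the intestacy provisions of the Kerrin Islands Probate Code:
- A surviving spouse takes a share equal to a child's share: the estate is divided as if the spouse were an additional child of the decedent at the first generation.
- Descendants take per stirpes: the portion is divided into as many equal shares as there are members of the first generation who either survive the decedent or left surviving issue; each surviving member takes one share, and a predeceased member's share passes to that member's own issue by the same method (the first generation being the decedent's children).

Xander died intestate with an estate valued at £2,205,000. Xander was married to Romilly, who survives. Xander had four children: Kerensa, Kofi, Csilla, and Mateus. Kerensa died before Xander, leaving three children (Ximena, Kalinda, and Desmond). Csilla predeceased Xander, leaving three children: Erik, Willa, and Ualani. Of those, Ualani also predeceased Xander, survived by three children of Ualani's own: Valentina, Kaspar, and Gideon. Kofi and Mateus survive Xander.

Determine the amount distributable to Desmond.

The spouse counts as an additional share at the children's level, so there are 5 primary shares of £441,000. Romilly takes one such share (£441,000).
The children's combined portion (£1,764,000) is divided into 4 shares of £441,000: Kofi and Mateus each take £441,000; Kerensa's £441,000 share passes to Kerensa's issue; Csilla's £441,000 share passes to Csilla's issue.
Kerensa's share (£441,000) is divided into 3 shares of £147,000: Ximena, Kalinda, and Desmond each take £147,000.
Csilla's share (£441,000) is divided into 3 shares of £147,000: Erik and Willa each take £147,000; Ualani's £147,000 share passes to Ualani's issue.
Ualani's share (£147,000) is divided into 3 shares of £49,000: Valentina, Kaspar, and Gideon each take £49,000.

Desmond receives £147,000.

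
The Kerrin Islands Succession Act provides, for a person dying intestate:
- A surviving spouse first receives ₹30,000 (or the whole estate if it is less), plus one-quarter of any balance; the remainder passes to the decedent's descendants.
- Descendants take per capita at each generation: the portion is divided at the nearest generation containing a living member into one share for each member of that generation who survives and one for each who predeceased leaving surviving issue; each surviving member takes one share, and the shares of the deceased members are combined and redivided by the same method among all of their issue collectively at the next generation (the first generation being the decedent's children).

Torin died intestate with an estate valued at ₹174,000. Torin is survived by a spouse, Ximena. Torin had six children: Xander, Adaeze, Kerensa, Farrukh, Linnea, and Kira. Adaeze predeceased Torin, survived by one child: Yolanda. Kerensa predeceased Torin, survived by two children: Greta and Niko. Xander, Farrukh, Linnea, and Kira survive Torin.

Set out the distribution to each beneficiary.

Ximena: ₹66,000; Xander: ₹18,000; Yolanda: ₹12,000; Greta: ₹12,000; Niko: ₹12,000; Farrukh: ₹18,000; Linnea: ₹18,000; Kira: ₹18,000

Ximena first takes ₹30,000, leaving a balance of ₹144,000. Ximena then takes one-quarter of the balance (₹36,000), for a total of ₹66,000. The remaining ₹108,000 passes to the descendants.
The descendants' portion (₹108,000) is divided at the children's generation into 6 shares of ₹18,000. Xander, Farrukh, Linnea, and Kira each take ₹18,000. The 2 shares of the deceased (Adaeze and Kerensa) are combined into a pool of ₹36,000.
That pool (₹36,000) is divided at the grandchildren's generation equally among Yolanda, Greta, and Niko: ₹12,000 each.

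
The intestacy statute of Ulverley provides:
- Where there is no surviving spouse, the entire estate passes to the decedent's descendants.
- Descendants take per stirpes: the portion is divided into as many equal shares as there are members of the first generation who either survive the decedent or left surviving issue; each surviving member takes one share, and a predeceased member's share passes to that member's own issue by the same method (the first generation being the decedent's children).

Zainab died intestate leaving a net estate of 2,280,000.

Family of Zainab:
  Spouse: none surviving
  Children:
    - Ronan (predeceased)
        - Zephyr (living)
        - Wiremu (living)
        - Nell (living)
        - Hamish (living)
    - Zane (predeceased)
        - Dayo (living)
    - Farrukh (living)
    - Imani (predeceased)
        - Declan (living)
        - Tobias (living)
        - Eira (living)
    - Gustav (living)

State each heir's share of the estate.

Zephyr: 114,000; Wiremu: 114,000; Nell: 114,000; Hamish: 114,000; Dayo: 456,000; Farrukh: 456,000; Declan: 152,000; Tobias: 152,000; Eira: 152,000; Gustav: 456,000

The entire 2,280,000 passes to the descendants.
That amount (2,280,000) is divided into 5 shares of 456,000: Farrukh and Gustav each take 456,000; Ronan's 456,000 share passes to Ronan's issue; Zane's 456,000 share passes to Zane's issue; Imani's 456,000 share passes to Imani's issue.
Ronan's share (456,000) is divided into 4 shares of 114,000: Zephyr, Wiremu, Nell, and Hamish each take 114,000.
Zane's share (456,000) passes entirely to Dayo.
Imani's share (456,000) is divided into 3 shares of 152,000: Declan, Tobias, and Eira each take 152,000.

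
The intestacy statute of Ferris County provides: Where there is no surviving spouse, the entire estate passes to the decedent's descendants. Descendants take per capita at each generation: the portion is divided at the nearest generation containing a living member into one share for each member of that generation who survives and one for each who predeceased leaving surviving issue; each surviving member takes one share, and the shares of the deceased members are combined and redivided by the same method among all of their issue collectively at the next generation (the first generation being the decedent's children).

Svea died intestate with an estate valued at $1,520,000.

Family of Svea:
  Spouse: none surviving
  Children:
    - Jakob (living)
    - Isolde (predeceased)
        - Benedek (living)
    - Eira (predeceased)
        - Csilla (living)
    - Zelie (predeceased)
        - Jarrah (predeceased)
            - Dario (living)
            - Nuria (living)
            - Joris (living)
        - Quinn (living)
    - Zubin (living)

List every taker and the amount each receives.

The entire $1,520,000 passes to the descendants.
That amount ($1,520,000) is divided at the children's generation into 5 shares of $304,000. Jakob and Zubin each take $304,000. The 3 shares of the deceased (Isolde, Eira, and Zelie) are combined into a pool of $912,000.
That pool ($912,000) is divided at the grandchildren's generation into 4 shares of $228,000. Benedek, Csilla, and Quinn each take $228,000. The remaining share for the deceased Jarrah ($228,000) is carried to the next generation.
That pool ($228,000) is divided at the great-grandchildren's generation equally among Dario, Nuria, and Joris: $76,000 each.

Jakob: $304,000; Benedek: $228,000; Csilla: $228,000; Dario: $76,000; Nuria: $76,000; Joris: $76,000; Quinn: $228,000; Zubin: $304,000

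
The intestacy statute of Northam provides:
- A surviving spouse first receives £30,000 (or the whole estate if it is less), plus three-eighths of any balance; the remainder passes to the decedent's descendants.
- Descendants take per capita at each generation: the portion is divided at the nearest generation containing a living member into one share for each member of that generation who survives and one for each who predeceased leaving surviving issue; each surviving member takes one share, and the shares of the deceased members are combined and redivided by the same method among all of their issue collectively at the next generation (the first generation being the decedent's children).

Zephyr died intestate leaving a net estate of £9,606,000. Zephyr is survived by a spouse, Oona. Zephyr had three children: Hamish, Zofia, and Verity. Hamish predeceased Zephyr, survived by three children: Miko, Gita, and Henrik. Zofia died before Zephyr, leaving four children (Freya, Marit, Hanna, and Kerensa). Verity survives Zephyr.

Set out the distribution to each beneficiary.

Oona first takes £30,000, leaving a balance of £9,576,000. Oona then takes three-eighths of the balance (£3,591,000), for a total of £3,621,000. The remaining £5,985,000 passes to the descendants.
The descendants' portion (£5,985,000) is divided at the children's generation into 3 shares of £1,995,000. Verity takes £1,995,000. The 2 shares of the deceased (Hamish and Zofia) are combined into a pool of £3,990,000.
That pool (£3,990,000) is divided at the grandchildren's generation equally among Miko, Gita, Henrik, Freya, Marit, Hanna, and Kerensa: £570,000 each.

Oona: £3,621,000; Miko: £570,000; Gita: £570,000; Henrik: £570,000; Freya: £570,000; Marit: £570,000; Hanna: £570,000; Kerensa: £570,000; Verity: £1,995,000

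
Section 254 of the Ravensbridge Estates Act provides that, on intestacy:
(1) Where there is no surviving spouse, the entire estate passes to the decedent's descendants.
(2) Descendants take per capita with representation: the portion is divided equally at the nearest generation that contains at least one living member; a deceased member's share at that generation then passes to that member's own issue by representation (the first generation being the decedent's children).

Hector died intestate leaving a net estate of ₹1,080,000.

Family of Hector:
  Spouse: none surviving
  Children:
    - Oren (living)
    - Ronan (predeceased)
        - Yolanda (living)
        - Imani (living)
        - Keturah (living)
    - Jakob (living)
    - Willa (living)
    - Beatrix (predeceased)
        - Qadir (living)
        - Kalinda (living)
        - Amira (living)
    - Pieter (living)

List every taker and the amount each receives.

The entire ₹1,080,000 passes to the descendants.
That amount (₹1,080,000) is divided into 6 shares of ₹180,000: Oren, Jakob, Willa, and Pieter each take ₹180,000; Ronan's ₹180,000 share passes to Ronan's issue; Beatrix's ₹180,000 share passes to Beatrix's issue.
Ronan's share (₹180,000) is divided into 3 shares of ₹60,000: Yolanda, Imani, and Keturah each take ₹60,000.
Beatrix's share (₹180,000) is divided into 3 shares of ₹60,000: Qadir, Kalinda, and Amira each take ₹60,000.

Oren: ₹180,000; Yolanda: ₹60,000; Imani: ₹60,000; Keturah: ₹60,000; Jakob: ₹180,000; Willa: ₹180,000; Qadir: ₹60,000; Kalinda: ₹60,000; Amira: ₹60,000; Pieter: ₹180,000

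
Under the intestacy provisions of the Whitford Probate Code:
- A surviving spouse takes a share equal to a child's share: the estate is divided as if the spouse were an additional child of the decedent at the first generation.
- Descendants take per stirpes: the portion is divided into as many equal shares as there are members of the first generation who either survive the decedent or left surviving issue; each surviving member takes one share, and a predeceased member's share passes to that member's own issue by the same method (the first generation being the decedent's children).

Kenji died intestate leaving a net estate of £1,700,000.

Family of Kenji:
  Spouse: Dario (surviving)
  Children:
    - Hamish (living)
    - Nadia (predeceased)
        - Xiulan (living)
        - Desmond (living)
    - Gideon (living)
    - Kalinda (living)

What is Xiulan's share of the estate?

Xiulan receives £170,000.

The spouse counts as an additional share at the children's level, so there are 5 primary shares of £340,000. Dario takes one such share (£340,000).
The children's combined portion (£1,360,000) is divided into 4 shares of £340,000: Hamish, Gideon, and Kalinda each take £340,000; Nadia's £340,000 share passes to Nadia's issue.
Nadia's share (£340,000) is divided into 2 shares of £170,000: Xiulan and Desmond each take £170,000.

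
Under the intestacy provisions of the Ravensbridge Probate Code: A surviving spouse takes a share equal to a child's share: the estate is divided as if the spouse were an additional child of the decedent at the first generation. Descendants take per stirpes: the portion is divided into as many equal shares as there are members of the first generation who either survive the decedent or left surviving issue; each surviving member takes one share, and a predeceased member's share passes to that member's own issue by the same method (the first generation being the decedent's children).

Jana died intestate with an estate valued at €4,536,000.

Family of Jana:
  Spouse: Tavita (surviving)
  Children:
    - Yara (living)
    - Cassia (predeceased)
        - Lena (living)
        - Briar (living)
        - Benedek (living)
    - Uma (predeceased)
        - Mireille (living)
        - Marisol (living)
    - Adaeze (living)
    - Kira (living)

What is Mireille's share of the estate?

Mireille receives €378,000.

The spouse counts as an additional share at the children's level, so there are 6 primary shares of €756,000. Tavita takes one such share (€756,000).
The children's combined portion (€3,780,000) is divided into 5 shares of €756,000: Yara, Adaeze, and Kira each take €756,000; Cassia's €756,000 share passes to Cassia's issue; Uma's €756,000 share passes to Uma's issue.
Cassia's share (€756,000) is divided into 3 shares of €252,000: Lena, Briar, and Benedek each take €252,000.
Uma's share (€756,000) is divided into 2 shares of €378,000: Mireille and Marisol each take €378,000.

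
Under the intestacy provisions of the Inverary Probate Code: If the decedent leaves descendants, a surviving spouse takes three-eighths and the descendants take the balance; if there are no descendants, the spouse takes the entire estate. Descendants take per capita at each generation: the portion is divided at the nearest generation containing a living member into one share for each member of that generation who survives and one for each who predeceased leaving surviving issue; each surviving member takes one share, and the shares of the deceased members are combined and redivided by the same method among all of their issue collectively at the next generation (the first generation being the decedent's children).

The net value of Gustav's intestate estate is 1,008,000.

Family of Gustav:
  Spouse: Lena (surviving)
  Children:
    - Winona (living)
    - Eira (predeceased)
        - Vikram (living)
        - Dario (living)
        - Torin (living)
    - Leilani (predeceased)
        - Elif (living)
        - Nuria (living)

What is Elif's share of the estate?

Elif receives 84,000.

Lena takes three-eighths of 1,008,000 = 378,000. The remaining 630,000 passes to the descendants.
The descendants' portion (630,000) is divided at the children's generation into 3 shares of 210,000. Winona takes 210,000. The 2 shares of the deceased (Eira and Leilani) are combined into a pool of 420,000.
That pool (420,000) is divided at the grandchildren's generation equally among Vikram, Dario, Torin, Elif, and Nuria: 84,000 each.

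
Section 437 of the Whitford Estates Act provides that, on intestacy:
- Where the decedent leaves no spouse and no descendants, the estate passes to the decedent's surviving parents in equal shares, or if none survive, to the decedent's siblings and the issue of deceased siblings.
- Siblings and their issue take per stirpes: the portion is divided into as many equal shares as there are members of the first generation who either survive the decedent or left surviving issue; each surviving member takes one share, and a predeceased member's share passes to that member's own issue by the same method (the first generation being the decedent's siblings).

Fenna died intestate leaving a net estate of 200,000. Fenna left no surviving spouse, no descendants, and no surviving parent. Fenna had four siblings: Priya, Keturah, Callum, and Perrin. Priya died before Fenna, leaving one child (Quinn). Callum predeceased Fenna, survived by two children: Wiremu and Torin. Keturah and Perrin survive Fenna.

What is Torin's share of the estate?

Torin receives 25,000.

The entire 200,000 passes to the siblings and their issue.
That amount (200,000) is divided into 4 shares of 50,000: Keturah and Perrin each take 50,000; Priya's 50,000 share passes to Priya's issue; Callum's 50,000 share passes to Callum's issue.
Priya's share (50,000) passes entirely to Quinn.
Callum's share (50,000) is divided into 2 shares of 25,000: Wiremu and Torin each take 25,000.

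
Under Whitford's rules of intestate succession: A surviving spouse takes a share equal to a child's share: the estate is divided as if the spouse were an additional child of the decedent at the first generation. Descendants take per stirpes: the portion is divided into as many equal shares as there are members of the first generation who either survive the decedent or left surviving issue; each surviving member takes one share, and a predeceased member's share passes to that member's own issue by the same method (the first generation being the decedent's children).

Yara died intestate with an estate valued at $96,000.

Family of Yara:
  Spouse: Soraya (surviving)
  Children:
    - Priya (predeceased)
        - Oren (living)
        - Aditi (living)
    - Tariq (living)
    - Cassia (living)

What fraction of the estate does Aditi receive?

The spouse counts as an additional share at the children's level, so there are 4 primary shares of $24,000. Soraya takes one such share ($24,000).
The children's combined portion ($72,000) is divided into 3 shares of $24,000: Tariq and Cassia each take $24,000; Priya's $24,000 share passes to Priya's issue.
Priya's share ($24,000) is divided into 2 shares of $12,000: Oren and Aditi each take $12,000.

Aditi receives 1/8 of the estate.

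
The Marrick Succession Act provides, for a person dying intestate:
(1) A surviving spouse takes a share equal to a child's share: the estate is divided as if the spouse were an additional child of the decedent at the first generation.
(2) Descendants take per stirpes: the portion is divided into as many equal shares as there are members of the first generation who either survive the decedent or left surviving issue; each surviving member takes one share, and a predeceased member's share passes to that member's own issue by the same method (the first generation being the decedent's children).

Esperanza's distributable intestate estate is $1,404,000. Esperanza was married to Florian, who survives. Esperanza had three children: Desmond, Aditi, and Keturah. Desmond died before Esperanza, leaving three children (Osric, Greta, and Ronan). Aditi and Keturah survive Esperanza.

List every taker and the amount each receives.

Florian: $351,000; Osric: $117,000; Greta: $117,000; Ronan: $117,000; Aditi: $351,000; Keturah: $351,000

The spouse counts as an additional share at the children's level, so there are 4 primary shares of $351,000. Florian takes one such share ($351,000).
The children's combined portion ($1,053,000) is divided into 3 shares of $351,000: Aditi and Keturah each take $351,000; Desmond's $351,000 share passes to Desmond's issue.
Desmond's share ($351,000) is divided into 3 shares of $117,000: Osric, Greta, and Ronan each take $117,000.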